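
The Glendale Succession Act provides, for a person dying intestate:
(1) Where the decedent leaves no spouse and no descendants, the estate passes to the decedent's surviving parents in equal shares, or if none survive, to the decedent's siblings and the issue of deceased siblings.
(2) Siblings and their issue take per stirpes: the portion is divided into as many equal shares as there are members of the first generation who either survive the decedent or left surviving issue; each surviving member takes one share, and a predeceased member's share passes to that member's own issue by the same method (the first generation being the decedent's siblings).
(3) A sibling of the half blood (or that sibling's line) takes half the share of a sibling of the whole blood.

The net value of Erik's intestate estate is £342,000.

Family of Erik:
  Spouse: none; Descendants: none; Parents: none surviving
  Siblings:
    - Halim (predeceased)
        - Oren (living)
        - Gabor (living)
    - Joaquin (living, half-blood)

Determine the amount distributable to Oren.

Oren receives £114,000.

The entire £342,000 passes to the siblings and their issue.
Counting each half-blood sibling's line as half a unit, there are 3/2 units in £342,000, so one unit is £228,000. Whole-blood lines (Halim) take £228,000 each; half-blood lines (Joaquin) take £114,000 each.
Halim's share (£228,000) is divided into 2 shares of £114,000: Oren and Gabor each take £114,000.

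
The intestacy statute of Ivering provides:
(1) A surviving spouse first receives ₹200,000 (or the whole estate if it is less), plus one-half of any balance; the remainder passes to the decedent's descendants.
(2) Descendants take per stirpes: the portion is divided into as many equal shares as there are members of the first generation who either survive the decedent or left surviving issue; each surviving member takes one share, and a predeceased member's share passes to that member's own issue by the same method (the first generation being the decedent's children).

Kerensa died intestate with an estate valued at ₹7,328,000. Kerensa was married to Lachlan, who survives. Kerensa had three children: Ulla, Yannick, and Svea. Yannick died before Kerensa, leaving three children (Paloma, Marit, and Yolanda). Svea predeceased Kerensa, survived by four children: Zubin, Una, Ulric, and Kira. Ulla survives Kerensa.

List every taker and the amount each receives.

Lachlan: ₹3,764,000; Ulla: ₹1,188,000; Paloma: ₹396,000; Marit: ₹396,000; Yolanda: ₹396,000; Zubin: ₹297,000; Una: ₹297,000; Ulric: ₹297,000; Kira: ₹297,000

Lachlan first takes ₹200,000, leaving a balance of ₹7,128,000. Lachlan then takes one-half of the balance (₹3,564,000), for a total of ₹3,764,000. The remaining ₹3,564,000 passes to the descendants.
The descendants' portion (₹3,564,000) is divided into 3 shares of ₹1,188,000: Ulla takes ₹1,188,000; Yannick's ₹1,188,000 share passes to Yannick's issue; Svea's ₹1,188,000 share passes to Svea's issue.
Yannick's share (₹1,188,000) is divided into 3 shares of ₹396,000: Paloma, Marit, and Yolanda each take ₹396,000.
Svea's share (₹1,188,000) is divided into 4 shares of ₹297,000: Zubin, Una, Ulric, and Kira each take ₹297,000.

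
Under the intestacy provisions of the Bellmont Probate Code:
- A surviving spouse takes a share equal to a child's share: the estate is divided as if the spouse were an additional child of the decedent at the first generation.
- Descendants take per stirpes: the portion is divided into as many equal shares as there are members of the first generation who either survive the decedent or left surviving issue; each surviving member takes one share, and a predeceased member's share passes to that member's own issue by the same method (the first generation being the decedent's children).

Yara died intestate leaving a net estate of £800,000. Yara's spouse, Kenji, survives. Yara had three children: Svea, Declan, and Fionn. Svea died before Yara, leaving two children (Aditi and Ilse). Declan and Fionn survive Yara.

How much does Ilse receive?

Ilse receives £100,000.

The spouse counts as an additional share at the children's level, so there are 4 primary shares of £200,000. Kenji takes one such share (£200,000).
The children's combined portion (£600,000) is divided into 3 shares of £200,000: Declan and Fionn each take £200,000; Svea's £200,000 share passes to Svea's issue.
Svea's share (£200,000) is divided into 2 shares of £100,000: Aditi and Ilse each take £100,000.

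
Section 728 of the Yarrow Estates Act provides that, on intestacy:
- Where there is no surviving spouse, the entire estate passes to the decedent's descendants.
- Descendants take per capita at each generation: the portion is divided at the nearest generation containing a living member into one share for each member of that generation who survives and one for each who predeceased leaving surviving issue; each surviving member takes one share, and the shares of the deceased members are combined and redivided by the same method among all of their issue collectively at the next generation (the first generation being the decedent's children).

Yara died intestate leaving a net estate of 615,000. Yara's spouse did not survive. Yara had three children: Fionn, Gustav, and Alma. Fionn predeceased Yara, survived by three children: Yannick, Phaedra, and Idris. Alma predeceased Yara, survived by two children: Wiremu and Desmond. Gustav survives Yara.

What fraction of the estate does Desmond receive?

The entire 615,000 passes to the descendants.
That amount (615,000) is divided at the children's generation into 3 shares of 205,000. Gustav takes 205,000. The 2 shares of the deceased (Fionn and Alma) are combined into a pool of 410,000.
That pool (410,000) is divided at the grandchildren's generation equally among Yannick, Phaedra, Idris, Wiremu, and Desmond: 82,000 each.

Desmond receives 2/15 of the estate.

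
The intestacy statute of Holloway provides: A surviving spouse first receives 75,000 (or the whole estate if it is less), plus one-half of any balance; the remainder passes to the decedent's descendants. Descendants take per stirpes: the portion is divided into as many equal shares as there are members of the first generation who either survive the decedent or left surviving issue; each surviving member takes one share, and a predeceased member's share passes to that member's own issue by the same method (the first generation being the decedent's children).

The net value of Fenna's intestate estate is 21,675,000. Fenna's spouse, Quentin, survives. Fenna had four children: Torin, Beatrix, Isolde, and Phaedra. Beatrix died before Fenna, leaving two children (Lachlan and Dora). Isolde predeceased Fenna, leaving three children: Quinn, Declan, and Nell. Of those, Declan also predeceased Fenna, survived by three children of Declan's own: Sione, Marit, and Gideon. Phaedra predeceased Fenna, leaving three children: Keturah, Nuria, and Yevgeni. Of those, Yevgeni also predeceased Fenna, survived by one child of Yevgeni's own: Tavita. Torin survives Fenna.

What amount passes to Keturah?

Quentin first takes 75,000, leaving a balance of 21,600,000. Quentin then takes one-half of the balance (10,800,000), for a total of 10,875,000. The remaining 10,800,000 passes to the descendants.
The descendants' portion (10,800,000) is divided into 4 shares of 2,700,000: Torin takes 2,700,000; Beatrix's 2,700,000 share passes to Beatrix's issue; Isolde's 2,700,000 share passes to Isolde's issue; Phaedra's 2,700,000 share passes to Phaedra's issue.
Beatrix's share (2,700,000) is divided into 2 shares of 1,350,000: Lachlan and Dora each take 1,350,000.
Isolde's share (2,700,000) is divided into 3 shares of 900,000: Quinn and Nell each take 900,000; Declan's 900,000 share passes to Declan's issue.
Declan's share (900,000) is divided into 3 shares of 300,000: Sione, Marit, and Gideon each take 300,000.
Phaedra's share (2,700,000) is divided into 3 shares of 900,000: Keturah and Nuria each take 900,000; Yevgeni's 900,000 share passes to Yevgeni's issue.
Yevgeni's share (900,000) passes entirely to Tavita.

Keturah receives 900,000.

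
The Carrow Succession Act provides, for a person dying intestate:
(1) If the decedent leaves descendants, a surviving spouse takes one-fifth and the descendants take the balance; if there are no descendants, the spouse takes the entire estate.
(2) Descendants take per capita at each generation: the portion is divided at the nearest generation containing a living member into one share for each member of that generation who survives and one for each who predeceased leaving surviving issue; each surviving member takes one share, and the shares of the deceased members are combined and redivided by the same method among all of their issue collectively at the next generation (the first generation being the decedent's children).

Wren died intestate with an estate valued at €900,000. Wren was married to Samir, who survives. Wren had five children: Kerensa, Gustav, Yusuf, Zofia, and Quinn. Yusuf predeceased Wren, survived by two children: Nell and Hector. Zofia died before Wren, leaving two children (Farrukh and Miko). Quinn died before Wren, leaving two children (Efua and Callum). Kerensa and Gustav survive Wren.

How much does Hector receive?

Hector receives €72,000.

Samir takes one-fifth of €900,000 = €180,000. The remaining €720,000 passes to the descendants.
The descendants' portion (€720,000) is divided at the children's generation into 5 shares of €144,000. Kerensa and Gustav each take €144,000. The 3 shares of the deceased (Yusuf, Zofia, and Quinn) are combined into a pool of €432,000.
That pool (€432,000) is divided at the grandchildren's generation equally among Nell, Hector, Farrukh, Miko, Efua, and Callum: €72,000 each.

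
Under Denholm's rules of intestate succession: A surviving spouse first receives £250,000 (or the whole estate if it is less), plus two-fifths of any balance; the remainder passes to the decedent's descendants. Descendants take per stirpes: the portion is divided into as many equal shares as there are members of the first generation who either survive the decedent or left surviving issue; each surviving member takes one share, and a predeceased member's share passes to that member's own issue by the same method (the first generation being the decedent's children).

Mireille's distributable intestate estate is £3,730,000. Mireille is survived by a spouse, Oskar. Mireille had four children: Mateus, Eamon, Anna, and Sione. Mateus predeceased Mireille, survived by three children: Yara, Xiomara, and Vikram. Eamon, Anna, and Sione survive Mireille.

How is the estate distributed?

Oskar: £1,642,000; Yara: £174,000; Xiomara: £174,000; Vikram: £174,000; Eamon: £522,000; Anna: £522,000; Sione: £522,000

Oskar first takes £250,000, leaving a balance of £3,480,000. Oskar then takes two-fifths of the balance (£1,392,000), for a total of £1,642,000. The remaining £2,088,000 passes to the descendants.
The descendants' portion (£2,088,000) is divided into 4 shares of £522,000: Eamon, Anna, and Sione each take £522,000; Mateus's £522,000 share passes to Mateus's issue.
Mateus's share (£522,000) is divided into 3 shares of £174,000: Yara, Xiomara, and Vikram each take £174,000.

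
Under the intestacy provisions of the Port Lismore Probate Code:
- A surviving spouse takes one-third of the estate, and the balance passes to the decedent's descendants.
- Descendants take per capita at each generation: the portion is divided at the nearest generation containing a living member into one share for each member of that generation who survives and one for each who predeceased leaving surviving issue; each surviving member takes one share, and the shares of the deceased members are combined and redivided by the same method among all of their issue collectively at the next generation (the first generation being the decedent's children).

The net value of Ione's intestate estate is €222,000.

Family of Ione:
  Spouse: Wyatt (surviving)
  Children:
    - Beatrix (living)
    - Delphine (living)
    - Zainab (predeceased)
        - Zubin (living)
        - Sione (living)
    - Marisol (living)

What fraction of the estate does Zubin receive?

Zubin receives 1/12 of the estate.

Wyatt takes one-third of €222,000 = €74,000. The remaining €148,000 passes to the descendants.
The descendants' portion (€148,000) is divided at the children's generation into 4 shares of €37,000. Beatrix, Delphine, and Marisol each take €37,000. The remaining share for the deceased Zainab (€37,000) is carried to the next generation.
That pool (€37,000) is divided at the grandchildren's generation equally among Zubin and Sione: €18,500 each.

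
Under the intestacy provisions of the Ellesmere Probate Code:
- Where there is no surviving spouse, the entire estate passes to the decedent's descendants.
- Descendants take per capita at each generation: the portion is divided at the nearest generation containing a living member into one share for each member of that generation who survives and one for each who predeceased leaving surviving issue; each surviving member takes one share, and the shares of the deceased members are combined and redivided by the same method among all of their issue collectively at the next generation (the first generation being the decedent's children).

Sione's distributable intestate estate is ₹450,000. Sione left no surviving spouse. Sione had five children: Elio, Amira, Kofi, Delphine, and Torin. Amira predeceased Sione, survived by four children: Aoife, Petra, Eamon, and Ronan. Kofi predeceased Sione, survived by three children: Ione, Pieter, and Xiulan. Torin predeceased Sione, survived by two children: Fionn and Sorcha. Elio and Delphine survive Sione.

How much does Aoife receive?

The entire ₹450,000 passes to the descendants.
That amount (₹450,000) is divided at the children's generation into 5 shares of ₹90,000. Elio and Delphine each take ₹90,000. The 3 shares of the deceased (Amira, Kofi, and Torin) are combined into a pool of ₹270,000.
That pool (₹270,000) is divided at the grandchildren's generation equally among Aoife, Petra, Eamon, Ronan, Ione, Pieter, Xiulan, Fionn, and Sorcha: ₹30,000 each.

Aoife receives ₹30,000.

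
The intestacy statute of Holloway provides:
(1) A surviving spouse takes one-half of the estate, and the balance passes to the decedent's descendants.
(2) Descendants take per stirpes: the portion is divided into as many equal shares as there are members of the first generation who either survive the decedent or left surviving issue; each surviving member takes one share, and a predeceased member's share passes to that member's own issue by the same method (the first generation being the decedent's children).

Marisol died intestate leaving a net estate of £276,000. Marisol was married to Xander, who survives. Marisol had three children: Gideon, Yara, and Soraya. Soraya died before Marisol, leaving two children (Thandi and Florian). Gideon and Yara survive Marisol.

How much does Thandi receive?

Thandi receives £23,000.

Xander takes one-half of £276,000 = £138,000. The remaining £138,000 passes to the descendants.
The descendants' portion (£138,000) is divided into 3 shares of £46,000: Gideon and Yara each take £46,000; Soraya's £46,000 share passes to Soraya's issue.
Soraya's share (£46,000) is divided into 2 shares of £23,000: Thandi and Florian each take £23,000.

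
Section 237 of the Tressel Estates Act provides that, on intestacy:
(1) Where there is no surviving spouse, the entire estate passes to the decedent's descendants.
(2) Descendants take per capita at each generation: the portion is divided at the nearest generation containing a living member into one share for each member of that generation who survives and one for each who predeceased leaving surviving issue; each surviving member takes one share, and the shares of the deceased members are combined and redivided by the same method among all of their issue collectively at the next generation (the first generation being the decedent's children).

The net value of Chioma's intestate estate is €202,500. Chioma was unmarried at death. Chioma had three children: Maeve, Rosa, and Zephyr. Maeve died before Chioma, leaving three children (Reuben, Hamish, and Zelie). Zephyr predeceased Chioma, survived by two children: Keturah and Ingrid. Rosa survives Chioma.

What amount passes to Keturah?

The entire €202,500 passes to the descendants.
That amount (€202,500) is divided at the children's generation into 3 shares of €67,500. Rosa takes €67,500. The 2 shares of the deceased (Maeve and Zephyr) are combined into a pool of €135,000.
That pool (€135,000) is divided at the grandchildren's generation equally among Reuben, Hamish, Zelie, Keturah, and Ingrid: €27,000 each.

Keturah receives €27,000.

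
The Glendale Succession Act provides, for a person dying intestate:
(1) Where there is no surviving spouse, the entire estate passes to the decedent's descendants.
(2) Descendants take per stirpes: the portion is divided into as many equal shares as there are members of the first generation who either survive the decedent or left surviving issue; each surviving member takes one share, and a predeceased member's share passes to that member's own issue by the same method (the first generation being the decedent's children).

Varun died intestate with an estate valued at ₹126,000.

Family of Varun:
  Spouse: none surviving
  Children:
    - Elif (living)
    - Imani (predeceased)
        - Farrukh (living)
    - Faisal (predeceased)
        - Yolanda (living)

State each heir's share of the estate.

Elif: ₹42,000; Farrukh: ₹42,000; Yolanda: ₹42,000

The entire ₹126,000 passes to the descendants.
That amount (₹126,000) is divided into 3 shares of ₹42,000: Elif takes ₹42,000; Imani's ₹42,000 share passes to Imani's issue; Faisal's ₹42,000 share passes to Faisal's issue.
Imani's share (₹42,000) passes entirely to Farrukh.
Faisal's share (₹42,000) passes entirely to Yolanda.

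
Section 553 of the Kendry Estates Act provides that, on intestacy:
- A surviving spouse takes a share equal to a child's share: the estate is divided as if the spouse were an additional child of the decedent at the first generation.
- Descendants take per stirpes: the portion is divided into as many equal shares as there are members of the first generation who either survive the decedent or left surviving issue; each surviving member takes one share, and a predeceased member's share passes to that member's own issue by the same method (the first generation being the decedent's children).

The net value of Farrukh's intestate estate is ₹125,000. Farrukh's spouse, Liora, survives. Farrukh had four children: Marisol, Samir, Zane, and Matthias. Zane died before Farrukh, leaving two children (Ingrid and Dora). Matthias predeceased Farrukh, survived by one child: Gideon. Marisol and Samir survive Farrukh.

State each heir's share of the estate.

Liora: ₹25,000; Marisol: ₹25,000; Samir: ₹25,000; Ingrid: ₹12,500; Dora: ₹12,500; Gideon: ₹25,000

The spouse counts as an additional share at the children's level, so there are 5 primary shares of ₹25,000. Liora takes one such share (₹25,000).
The children's combined portion (₹100,000) is divided into 4 shares of ₹25,000: Marisol and Samir each take ₹25,000; Zane's ₹25,000 share passes to Zane's issue; Matthias's ₹25,000 share passes to Matthias's issue.
Zane's share (₹25,000) is divided into 2 shares of ₹12,500: Ingrid and Dora each take ₹12,500.
Matthias's share (₹25,000) passes entirely to Gideon.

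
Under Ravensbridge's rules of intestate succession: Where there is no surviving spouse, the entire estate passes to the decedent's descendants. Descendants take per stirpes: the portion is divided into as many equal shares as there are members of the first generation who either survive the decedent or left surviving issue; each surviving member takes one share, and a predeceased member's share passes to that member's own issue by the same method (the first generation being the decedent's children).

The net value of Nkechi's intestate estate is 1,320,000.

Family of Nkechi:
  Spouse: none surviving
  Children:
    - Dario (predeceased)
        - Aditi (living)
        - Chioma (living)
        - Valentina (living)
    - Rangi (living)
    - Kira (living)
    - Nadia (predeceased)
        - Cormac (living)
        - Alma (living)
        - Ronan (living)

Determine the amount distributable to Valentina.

Valentina receives 110,000.

The entire 1,320,000 passes to the descendants.
That amount (1,320,000) is divided into 4 shares of 330,000: Rangi and Kira each take 330,000; Dario's 330,000 share passes to Dario's issue; Nadia's 330,000 share passes to Nadia's issue.
Dario's share (330,000) is divided into 3 shares of 110,000: Aditi, Chioma, and Valentina each take 110,000.
Nadia's share (330,000) is divided into 3 shares of 110,000: Cormac, Alma, and Ronan each take 110,000.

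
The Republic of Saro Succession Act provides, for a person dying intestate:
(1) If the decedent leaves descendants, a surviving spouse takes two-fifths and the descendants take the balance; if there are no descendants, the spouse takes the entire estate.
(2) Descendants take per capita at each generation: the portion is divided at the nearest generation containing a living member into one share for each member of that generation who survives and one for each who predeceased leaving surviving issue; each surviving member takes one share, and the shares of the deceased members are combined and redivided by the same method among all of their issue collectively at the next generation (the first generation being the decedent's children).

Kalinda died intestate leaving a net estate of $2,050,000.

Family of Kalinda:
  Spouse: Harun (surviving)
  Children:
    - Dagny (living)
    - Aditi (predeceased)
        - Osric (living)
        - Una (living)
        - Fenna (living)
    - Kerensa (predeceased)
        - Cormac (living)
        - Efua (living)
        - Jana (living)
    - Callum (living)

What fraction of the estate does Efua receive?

Harun takes two-fifths of $2,050,000 = $820,000. The remaining $1,230,000 passes to the descendants.
The descendants' portion ($1,230,000) is divided at the children's generation into 4 shares of $307,500. Dagny and Callum each take $307,500. The 2 shares of the deceased (Aditi and Kerensa) are combined into a pool of $615,000.
That pool ($615,000) is divided at the grandchildren's generation equally among Osric, Una, Fenna, Cormac, Efua, and Jana: $102,500 each.

Efua receives 1/20 of the estate.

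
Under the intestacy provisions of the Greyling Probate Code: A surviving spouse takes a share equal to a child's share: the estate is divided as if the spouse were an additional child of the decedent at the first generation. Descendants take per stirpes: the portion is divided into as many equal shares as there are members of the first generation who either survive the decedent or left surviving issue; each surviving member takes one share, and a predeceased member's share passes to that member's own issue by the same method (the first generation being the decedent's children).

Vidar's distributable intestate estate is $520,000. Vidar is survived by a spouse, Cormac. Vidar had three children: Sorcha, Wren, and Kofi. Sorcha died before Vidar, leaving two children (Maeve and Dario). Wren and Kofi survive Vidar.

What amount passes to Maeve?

Maeve receives $65,000.

The spouse counts as an additional share at the children's level, so there are 4 primary shares of $130,000. Cormac takes one such share ($130,000).
The children's combined portion ($390,000) is divided into 3 shares of $130,000: Wren and Kofi each take $130,000; Sorcha's $130,000 share passes to Sorcha's issue.
Sorcha's share ($130,000) is divided into 2 shares of $65,000: Maeve and Dario each take $65,000.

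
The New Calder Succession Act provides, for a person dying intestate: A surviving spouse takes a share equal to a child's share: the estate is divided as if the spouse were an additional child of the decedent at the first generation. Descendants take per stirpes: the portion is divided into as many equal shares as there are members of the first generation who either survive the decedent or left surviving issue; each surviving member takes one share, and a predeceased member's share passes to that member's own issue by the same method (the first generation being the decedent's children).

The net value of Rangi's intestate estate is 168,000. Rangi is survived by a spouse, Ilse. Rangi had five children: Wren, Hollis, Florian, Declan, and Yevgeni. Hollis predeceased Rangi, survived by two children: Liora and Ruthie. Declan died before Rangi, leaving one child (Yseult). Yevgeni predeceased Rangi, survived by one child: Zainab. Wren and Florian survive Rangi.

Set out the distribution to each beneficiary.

Ilse: 28,000; Wren: 28,000; Liora: 14,000; Ruthie: 14,000; Florian: 28,000; Yseult: 28,000; Zainab: 28,000

The spouse counts as an additional share at the children's level, so there are 6 primary shares of 28,000. Ilse takes one such share (28,000).
The children's combined portion (140,000) is divided into 5 shares of 28,000: Wren and Florian each take 28,000; Hollis's 28,000 share passes to Hollis's issue; Declan's 28,000 share passes to Declan's issue; Yevgeni's 28,000 share passes to Yevgeni's issue.
Hollis's share (28,000) is divided into 2 shares of 14,000: Liora and Ruthie each take 14,000.
Declan's share (28,000) passes entirely to Yseult.
Yevgeni's share (28,000) passes entirely to Zainab.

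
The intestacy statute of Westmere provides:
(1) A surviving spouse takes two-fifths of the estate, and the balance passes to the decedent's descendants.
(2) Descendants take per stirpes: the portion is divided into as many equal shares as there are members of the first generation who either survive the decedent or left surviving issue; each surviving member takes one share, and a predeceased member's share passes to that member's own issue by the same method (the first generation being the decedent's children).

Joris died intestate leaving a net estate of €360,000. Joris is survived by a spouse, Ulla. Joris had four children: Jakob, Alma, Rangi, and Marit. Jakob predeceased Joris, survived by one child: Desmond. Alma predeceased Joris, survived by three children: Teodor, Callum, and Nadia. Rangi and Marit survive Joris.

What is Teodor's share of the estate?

Ulla takes two-fifths of €360,000 = €144,000. The remaining €216,000 passes to the descendants.
The descendants' portion (€216,000) is divided into 4 shares of €54,000: Rangi and Marit each take €54,000; Jakob's €54,000 share passes to Jakob's issue; Alma's €54,000 share passes to Alma's issue.
Jakob's share (€54,000) passes entirely to Desmond.
Alma's share (€54,000) is divided into 3 shares of €18,000: Teodor, Callum, and Nadia each take €18,000.

Teodor receives €18,000.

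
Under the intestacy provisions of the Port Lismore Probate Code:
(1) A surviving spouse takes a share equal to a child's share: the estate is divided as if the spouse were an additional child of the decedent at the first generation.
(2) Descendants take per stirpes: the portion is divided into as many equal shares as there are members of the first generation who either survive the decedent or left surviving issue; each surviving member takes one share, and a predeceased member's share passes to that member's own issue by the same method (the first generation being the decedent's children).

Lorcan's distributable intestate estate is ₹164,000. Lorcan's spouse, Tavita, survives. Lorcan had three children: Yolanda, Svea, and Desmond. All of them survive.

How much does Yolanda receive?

Yolanda receives ₹41,000.

The spouse counts as an additional share at the children's level, so there are 4 primary shares of ₹41,000. Tavita takes one such share (₹41,000).
The children's combined portion (₹123,000) is divided into 3 shares of ₹41,000: Yolanda, Svea, and Desmond each take ₹41,000.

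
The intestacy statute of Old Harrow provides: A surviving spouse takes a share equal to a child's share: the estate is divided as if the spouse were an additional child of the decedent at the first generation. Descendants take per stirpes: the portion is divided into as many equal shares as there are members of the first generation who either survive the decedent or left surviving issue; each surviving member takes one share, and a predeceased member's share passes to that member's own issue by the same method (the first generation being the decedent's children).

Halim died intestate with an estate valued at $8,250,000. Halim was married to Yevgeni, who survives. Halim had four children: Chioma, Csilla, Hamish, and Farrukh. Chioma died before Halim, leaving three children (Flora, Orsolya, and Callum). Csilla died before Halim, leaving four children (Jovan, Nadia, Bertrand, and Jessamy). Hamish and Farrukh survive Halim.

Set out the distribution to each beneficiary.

Yevgeni: $1,650,000; Flora: $550,000; Orsolya: $550,000; Callum: $550,000; Jovan: $412,500; Nadia: $412,500; Bertrand: $412,500; Jessamy: $412,500; Hamish: $1,650,000; Farrukh: $1,650,000

The spouse counts as an additional share at the children's level, so there are 5 primary shares of $1,650,000. Yevgeni takes one such share ($1,650,000).
The children's combined portion ($6,600,000) is divided into 4 shares of $1,650,000: Hamish and Farrukh each take $1,650,000; Chioma's $1,650,000 share passes to Chioma's issue; Csilla's $1,650,000 share passes to Csilla's issue.
Chioma's share ($1,650,000) is divided into 3 shares of $550,000: Flora, Orsolya, and Callum each take $550,000.
Csilla's share ($1,650,000) is divided into 4 shares of $412,500: Jovan, Nadia, Bertrand, and Jessamy each take $412,500.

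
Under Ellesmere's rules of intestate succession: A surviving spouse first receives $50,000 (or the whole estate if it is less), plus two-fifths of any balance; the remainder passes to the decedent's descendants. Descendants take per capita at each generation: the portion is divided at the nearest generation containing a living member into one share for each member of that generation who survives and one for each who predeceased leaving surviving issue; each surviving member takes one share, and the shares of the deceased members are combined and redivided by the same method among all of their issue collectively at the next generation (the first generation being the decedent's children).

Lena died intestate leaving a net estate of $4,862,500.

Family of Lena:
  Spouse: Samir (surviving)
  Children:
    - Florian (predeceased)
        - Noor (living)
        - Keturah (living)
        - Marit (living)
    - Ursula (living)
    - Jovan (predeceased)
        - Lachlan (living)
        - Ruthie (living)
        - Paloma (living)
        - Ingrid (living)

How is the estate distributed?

Samir first takes $50,000, leaving a balance of $4,812,500. Samir then takes two-fifths of the balance ($1,925,000), for a total of $1,975,000. The remaining $2,887,500 passes to the descendants.
The descendants' portion ($2,887,500) is divided at the children's generation into 3 shares of $962,500. Ursula takes $962,500. The 2 shares of the deceased (Florian and Jovan) are combined into a pool of $1,925,000.
That pool ($1,925,000) is divided at the grandchildren's generation equally among Noor, Keturah, Marit, Lachlan, Ruthie, Paloma, and Ingrid: $275,000 each.

Samir: $1,975,000; Noor: $275,000; Keturah: $275,000; Marit: $275,000; Ursula: $962,500; Lachlan: $275,000; Ruthie: $275,000; Paloma: $275,000; Ingrid: $275,000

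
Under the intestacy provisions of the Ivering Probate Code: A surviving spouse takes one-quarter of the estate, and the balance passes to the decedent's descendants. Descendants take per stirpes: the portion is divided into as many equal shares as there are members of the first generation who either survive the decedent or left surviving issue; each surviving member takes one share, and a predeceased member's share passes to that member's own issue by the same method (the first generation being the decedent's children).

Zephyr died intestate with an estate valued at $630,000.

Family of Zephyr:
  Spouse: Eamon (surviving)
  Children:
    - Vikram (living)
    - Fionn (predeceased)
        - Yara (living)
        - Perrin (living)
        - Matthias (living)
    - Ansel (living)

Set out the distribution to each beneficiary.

Eamon: $157,500; Vikram: $157,500; Yara: $52,500; Perrin: $52,500; Matthias: $52,500; Ansel: $157,500

Eamon takes one-quarter of $630,000 = $157,500. The remaining $472,500 passes to the descendants.
The descendants' portion ($472,500) is divided into 3 shares of $157,500: Vikram and Ansel each take $157,500; Fionn's $157,500 share passes to Fionn's issue.
Fionn's share ($157,500) is divided into 3 shares of $52,500: Yara, Perrin, and Matthias each take $52,500.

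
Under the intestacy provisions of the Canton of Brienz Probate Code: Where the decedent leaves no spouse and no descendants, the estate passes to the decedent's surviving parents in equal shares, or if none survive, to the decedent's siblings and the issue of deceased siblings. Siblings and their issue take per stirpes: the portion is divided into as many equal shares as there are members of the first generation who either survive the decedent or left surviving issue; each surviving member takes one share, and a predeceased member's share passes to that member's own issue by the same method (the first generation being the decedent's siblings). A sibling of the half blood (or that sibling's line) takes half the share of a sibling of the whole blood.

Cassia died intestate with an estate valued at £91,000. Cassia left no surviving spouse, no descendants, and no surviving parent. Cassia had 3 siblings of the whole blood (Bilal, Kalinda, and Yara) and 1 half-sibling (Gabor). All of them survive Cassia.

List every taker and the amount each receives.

The entire £91,000 passes to the siblings and their issue.
Counting each half-blood sibling's line as half a unit, there are 7/2 units in £91,000, so one unit is £26,000. Whole-blood lines (Bilal, Kalinda, and Yara) take £26,000 each; half-blood lines (Gabor) take £13,000 each.

Bilal: £26,000; Kalinda: £26,000; Gabor: £13,000; Yara: £26,000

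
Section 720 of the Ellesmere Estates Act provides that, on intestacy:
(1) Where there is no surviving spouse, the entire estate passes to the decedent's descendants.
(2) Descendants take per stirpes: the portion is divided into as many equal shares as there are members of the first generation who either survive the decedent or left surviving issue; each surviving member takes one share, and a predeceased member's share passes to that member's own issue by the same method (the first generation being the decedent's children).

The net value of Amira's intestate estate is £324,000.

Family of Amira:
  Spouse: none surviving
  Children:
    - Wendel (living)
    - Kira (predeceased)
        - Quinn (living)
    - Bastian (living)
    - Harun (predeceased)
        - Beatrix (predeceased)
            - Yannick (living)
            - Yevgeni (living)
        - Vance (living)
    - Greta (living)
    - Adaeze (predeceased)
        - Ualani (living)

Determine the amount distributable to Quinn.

Quinn receives £54,000.

The entire £324,000 passes to the descendants.
That amount (£324,000) is divided into 6 shares of £54,000: Wendel, Bastian, and Greta each take £54,000; Kira's £54,000 share passes to Kira's issue; Harun's £54,000 share passes to Harun's issue; Adaeze's £54,000 share passes to Adaeze's issue.
Kira's share (£54,000) passes entirely to Quinn.
Harun's share (£54,000) is divided into 2 shares of £27,000: Vance takes £27,000; Beatrix's £27,000 share passes to Beatrix's issue.
Beatrix's share (£27,000) is divided into 2 shares of £13,500: Yannick and Yevgeni each take £13,500.
Adaeze's share (£54,000) passes entirely to Ualani.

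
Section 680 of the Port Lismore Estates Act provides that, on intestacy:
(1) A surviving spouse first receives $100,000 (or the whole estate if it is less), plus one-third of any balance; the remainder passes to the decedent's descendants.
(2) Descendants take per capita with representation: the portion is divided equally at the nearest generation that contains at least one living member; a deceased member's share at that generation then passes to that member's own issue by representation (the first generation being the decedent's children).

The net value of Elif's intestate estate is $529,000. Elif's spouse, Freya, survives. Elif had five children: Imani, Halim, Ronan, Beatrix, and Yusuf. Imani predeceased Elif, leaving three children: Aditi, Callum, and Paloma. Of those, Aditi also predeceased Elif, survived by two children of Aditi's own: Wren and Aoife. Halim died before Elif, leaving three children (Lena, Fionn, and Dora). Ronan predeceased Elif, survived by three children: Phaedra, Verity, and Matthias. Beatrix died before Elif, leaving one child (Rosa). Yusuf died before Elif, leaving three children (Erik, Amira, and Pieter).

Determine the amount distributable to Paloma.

Paloma receives $22,000.

Freya first takes $100,000, leaving a balance of $429,000. Freya then takes one-third of the balance ($143,000), for a total of $243,000. The remaining $286,000 passes to the descendants.
No child survives, so the initial division is made at the grandchildren's generation.
The descendants' portion ($286,000) is divided into 13 shares of $22,000: Callum, Paloma, Lena, Fionn, Dora, Phaedra, Verity, Matthias, Rosa, Erik, Amira, and Pieter each take $22,000; Aditi's $22,000 share passes to Aditi's issue.
Aditi's share ($22,000) is divided into 2 shares of $11,000: Wren and Aoife each take $11,000.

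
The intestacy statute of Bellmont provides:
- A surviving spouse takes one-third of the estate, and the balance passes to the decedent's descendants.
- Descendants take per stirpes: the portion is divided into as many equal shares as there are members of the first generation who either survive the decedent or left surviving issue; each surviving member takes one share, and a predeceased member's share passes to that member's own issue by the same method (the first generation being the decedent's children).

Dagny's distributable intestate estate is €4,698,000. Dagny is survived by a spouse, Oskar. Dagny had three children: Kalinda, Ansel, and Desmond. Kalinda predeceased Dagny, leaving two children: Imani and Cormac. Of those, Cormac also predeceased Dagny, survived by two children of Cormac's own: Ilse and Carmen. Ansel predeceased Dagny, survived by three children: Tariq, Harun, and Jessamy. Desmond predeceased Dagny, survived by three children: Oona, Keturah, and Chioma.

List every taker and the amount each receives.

Oskar: €1,566,000; Imani: €522,000; Ilse: €261,000; Carmen: €261,000; Tariq: €348,000; Harun: €348,000; Jessamy: €348,000; Oona: €348,000; Keturah: €348,000; Chioma: €348,000

Oskar takes one-third of €4,698,000 = €1,566,000. The remaining €3,132,000 passes to the descendants.
The descendants' portion (€3,132,000) is divided into 3 shares of €1,044,000: Kalinda's €1,044,000 share passes to Kalinda's issue; Ansel's €1,044,000 share passes to Ansel's issue; Desmond's €1,044,000 share passes to Desmond's issue.
Kalinda's share (€1,044,000) is divided into 2 shares of €522,000: Imani takes €522,000; Cormac's €522,000 share passes to Cormac's issue.
Cormac's share (€522,000) is divided into 2 shares of €261,000: Ilse and Carmen each take €261,000.
Ansel's share (€1,044,000) is divided into 3 shares of €348,000: Tariq, Harun, and Jessamy each take €348,000.
Desmond's share (€1,044,000) is divided into 3 shares of €348,000: Oona, Keturah, and Chioma each take €348,000.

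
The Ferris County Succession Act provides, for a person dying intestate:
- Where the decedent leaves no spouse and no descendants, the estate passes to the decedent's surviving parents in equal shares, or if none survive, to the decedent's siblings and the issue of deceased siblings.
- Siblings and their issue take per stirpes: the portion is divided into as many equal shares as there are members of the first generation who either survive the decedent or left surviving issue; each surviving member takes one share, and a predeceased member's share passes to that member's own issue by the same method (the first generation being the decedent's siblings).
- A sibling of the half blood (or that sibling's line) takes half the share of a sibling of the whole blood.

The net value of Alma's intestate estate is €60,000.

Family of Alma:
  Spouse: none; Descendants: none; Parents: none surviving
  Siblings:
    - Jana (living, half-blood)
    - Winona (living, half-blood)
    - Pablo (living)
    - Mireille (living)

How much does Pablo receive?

The entire €60,000 passes to the siblings and their issue.
Counting each half-blood sibling's line as half a unit, there are 3 units in €60,000, so one unit is €20,000. Whole-blood lines (Pablo and Mireille) take €20,000 each; half-blood lines (Jana and Winona) take €10,000 each.

Pablo receives €20,000.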